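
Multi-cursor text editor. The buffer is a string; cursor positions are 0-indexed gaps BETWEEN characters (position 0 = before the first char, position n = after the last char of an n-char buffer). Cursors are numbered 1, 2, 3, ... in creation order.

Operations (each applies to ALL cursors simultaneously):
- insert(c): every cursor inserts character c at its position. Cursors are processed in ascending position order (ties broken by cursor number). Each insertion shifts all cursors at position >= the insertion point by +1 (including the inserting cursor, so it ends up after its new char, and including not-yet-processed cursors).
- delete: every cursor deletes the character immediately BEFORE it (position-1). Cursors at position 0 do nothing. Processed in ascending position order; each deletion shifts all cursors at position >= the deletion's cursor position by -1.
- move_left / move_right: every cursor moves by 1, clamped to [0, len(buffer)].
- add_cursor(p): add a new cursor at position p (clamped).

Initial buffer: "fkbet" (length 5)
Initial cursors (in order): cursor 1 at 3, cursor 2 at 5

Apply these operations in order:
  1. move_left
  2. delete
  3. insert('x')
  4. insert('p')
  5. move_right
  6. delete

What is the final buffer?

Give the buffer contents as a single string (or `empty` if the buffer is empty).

Answer: fxpxp

Derivation:
After op 1 (move_left): buffer="fkbet" (len 5), cursors c1@2 c2@4, authorship .....
After op 2 (delete): buffer="fbt" (len 3), cursors c1@1 c2@2, authorship ...
After op 3 (insert('x')): buffer="fxbxt" (len 5), cursors c1@2 c2@4, authorship .1.2.
After op 4 (insert('p')): buffer="fxpbxpt" (len 7), cursors c1@3 c2@6, authorship .11.22.
After op 5 (move_right): buffer="fxpbxpt" (len 7), cursors c1@4 c2@7, authorship .11.22.
After op 6 (delete): buffer="fxpxp" (len 5), cursors c1@3 c2@5, authorship .1122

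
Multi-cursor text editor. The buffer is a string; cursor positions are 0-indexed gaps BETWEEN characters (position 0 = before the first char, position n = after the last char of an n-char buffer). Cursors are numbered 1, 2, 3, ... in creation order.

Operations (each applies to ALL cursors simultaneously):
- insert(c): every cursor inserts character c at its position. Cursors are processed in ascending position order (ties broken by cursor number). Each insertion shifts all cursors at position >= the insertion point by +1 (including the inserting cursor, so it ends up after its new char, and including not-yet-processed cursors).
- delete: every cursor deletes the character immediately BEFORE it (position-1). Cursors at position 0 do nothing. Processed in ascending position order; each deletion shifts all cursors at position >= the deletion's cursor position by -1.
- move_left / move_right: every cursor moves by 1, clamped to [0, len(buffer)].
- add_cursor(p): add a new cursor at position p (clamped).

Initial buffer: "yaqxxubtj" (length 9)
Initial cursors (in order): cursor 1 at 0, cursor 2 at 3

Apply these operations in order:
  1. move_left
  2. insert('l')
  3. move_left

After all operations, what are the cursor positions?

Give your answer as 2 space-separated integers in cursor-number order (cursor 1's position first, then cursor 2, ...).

After op 1 (move_left): buffer="yaqxxubtj" (len 9), cursors c1@0 c2@2, authorship .........
After op 2 (insert('l')): buffer="lyalqxxubtj" (len 11), cursors c1@1 c2@4, authorship 1..2.......
After op 3 (move_left): buffer="lyalqxxubtj" (len 11), cursors c1@0 c2@3, authorship 1..2.......

Answer: 0 3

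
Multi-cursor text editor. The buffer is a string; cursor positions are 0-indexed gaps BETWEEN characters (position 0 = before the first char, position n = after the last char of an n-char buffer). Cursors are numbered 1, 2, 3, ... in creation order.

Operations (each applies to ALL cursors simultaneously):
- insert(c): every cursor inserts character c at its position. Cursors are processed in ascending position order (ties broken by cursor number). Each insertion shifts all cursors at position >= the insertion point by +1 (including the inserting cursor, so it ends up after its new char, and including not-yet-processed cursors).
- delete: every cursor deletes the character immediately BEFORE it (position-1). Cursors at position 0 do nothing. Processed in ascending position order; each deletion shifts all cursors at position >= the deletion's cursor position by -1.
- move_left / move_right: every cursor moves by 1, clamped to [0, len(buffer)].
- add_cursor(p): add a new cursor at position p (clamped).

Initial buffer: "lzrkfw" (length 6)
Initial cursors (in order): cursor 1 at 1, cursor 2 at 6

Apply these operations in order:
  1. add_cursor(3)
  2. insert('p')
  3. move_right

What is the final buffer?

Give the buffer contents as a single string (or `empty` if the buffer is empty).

After op 1 (add_cursor(3)): buffer="lzrkfw" (len 6), cursors c1@1 c3@3 c2@6, authorship ......
After op 2 (insert('p')): buffer="lpzrpkfwp" (len 9), cursors c1@2 c3@5 c2@9, authorship .1..3...2
After op 3 (move_right): buffer="lpzrpkfwp" (len 9), cursors c1@3 c3@6 c2@9, authorship .1..3...2

Answer: lpzrpkfwp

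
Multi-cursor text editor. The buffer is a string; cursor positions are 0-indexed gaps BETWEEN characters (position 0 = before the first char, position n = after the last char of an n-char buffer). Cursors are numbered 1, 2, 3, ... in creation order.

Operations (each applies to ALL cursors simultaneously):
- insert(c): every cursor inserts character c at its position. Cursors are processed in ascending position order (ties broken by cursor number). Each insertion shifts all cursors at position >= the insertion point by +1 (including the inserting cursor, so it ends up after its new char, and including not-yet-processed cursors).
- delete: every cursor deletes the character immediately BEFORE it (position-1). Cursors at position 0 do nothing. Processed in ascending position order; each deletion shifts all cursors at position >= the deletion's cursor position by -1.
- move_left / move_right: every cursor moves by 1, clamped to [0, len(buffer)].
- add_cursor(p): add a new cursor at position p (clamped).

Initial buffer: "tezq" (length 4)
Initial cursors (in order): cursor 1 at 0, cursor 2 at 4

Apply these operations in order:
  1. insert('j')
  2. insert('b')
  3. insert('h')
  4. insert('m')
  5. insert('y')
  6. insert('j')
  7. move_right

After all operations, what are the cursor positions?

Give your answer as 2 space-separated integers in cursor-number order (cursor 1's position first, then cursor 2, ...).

Answer: 7 16

Derivation:
After op 1 (insert('j')): buffer="jtezqj" (len 6), cursors c1@1 c2@6, authorship 1....2
After op 2 (insert('b')): buffer="jbtezqjb" (len 8), cursors c1@2 c2@8, authorship 11....22
After op 3 (insert('h')): buffer="jbhtezqjbh" (len 10), cursors c1@3 c2@10, authorship 111....222
After op 4 (insert('m')): buffer="jbhmtezqjbhm" (len 12), cursors c1@4 c2@12, authorship 1111....2222
After op 5 (insert('y')): buffer="jbhmytezqjbhmy" (len 14), cursors c1@5 c2@14, authorship 11111....22222
After op 6 (insert('j')): buffer="jbhmyjtezqjbhmyj" (len 16), cursors c1@6 c2@16, authorship 111111....222222
After op 7 (move_right): buffer="jbhmyjtezqjbhmyj" (len 16), cursors c1@7 c2@16, authorship 111111....222222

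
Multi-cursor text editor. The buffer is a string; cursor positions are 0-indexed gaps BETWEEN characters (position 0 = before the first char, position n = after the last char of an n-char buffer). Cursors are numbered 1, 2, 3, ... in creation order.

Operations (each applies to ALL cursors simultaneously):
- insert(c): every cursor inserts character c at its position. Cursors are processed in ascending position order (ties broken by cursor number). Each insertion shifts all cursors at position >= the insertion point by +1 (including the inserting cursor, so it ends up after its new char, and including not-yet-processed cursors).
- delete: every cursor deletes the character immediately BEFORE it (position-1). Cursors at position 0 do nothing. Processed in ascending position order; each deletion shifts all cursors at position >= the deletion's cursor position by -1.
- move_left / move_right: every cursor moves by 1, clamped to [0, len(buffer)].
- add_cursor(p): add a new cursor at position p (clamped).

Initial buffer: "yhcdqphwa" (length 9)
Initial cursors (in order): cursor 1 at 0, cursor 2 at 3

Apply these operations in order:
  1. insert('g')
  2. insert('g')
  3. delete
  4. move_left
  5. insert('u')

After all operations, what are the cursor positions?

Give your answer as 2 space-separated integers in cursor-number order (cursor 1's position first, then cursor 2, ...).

Answer: 1 6

Derivation:
After op 1 (insert('g')): buffer="gyhcgdqphwa" (len 11), cursors c1@1 c2@5, authorship 1...2......
After op 2 (insert('g')): buffer="ggyhcggdqphwa" (len 13), cursors c1@2 c2@7, authorship 11...22......
After op 3 (delete): buffer="gyhcgdqphwa" (len 11), cursors c1@1 c2@5, authorship 1...2......
After op 4 (move_left): buffer="gyhcgdqphwa" (len 11), cursors c1@0 c2@4, authorship 1...2......
After op 5 (insert('u')): buffer="ugyhcugdqphwa" (len 13), cursors c1@1 c2@6, authorship 11...22......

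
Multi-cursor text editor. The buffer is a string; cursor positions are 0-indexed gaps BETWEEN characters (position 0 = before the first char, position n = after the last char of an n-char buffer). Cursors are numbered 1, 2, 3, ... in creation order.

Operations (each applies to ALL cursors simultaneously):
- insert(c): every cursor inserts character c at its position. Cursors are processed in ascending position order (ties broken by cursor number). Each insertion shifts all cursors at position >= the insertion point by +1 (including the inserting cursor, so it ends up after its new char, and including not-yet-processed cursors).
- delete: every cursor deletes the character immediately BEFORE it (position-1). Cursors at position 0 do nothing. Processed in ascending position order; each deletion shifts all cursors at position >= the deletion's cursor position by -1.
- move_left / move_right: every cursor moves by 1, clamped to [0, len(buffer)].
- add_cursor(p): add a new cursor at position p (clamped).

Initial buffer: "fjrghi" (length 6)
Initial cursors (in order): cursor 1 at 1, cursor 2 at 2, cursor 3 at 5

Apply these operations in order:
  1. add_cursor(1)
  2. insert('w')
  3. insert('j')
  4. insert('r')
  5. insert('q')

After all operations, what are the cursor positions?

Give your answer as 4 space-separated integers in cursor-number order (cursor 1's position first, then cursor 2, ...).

After op 1 (add_cursor(1)): buffer="fjrghi" (len 6), cursors c1@1 c4@1 c2@2 c3@5, authorship ......
After op 2 (insert('w')): buffer="fwwjwrghwi" (len 10), cursors c1@3 c4@3 c2@5 c3@9, authorship .14.2...3.
After op 3 (insert('j')): buffer="fwwjjjwjrghwji" (len 14), cursors c1@5 c4@5 c2@8 c3@13, authorship .1414.22...33.
After op 4 (insert('r')): buffer="fwwjjrrjwjrrghwjri" (len 18), cursors c1@7 c4@7 c2@11 c3@17, authorship .141414.222...333.
After op 5 (insert('q')): buffer="fwwjjrrqqjwjrqrghwjrqi" (len 22), cursors c1@9 c4@9 c2@14 c3@21, authorship .14141414.2222...3333.

Answer: 9 14 21 9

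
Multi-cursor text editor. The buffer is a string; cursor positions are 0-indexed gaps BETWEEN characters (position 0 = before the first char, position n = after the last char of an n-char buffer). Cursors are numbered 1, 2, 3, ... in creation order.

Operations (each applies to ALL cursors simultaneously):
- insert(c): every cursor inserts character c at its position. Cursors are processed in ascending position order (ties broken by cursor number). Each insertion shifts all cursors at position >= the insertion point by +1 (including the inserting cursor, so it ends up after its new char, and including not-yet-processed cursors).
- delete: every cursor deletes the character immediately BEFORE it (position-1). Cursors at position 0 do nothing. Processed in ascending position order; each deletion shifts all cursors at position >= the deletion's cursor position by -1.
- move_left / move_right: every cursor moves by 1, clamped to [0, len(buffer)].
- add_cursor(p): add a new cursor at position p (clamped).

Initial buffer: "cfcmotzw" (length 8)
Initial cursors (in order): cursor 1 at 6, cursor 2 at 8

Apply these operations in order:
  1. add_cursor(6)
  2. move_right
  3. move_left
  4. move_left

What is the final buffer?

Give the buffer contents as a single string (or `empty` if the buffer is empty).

After op 1 (add_cursor(6)): buffer="cfcmotzw" (len 8), cursors c1@6 c3@6 c2@8, authorship ........
After op 2 (move_right): buffer="cfcmotzw" (len 8), cursors c1@7 c3@7 c2@8, authorship ........
After op 3 (move_left): buffer="cfcmotzw" (len 8), cursors c1@6 c3@6 c2@7, authorship ........
After op 4 (move_left): buffer="cfcmotzw" (len 8), cursors c1@5 c3@5 c2@6, authorship ........

Answer: cfcmotzw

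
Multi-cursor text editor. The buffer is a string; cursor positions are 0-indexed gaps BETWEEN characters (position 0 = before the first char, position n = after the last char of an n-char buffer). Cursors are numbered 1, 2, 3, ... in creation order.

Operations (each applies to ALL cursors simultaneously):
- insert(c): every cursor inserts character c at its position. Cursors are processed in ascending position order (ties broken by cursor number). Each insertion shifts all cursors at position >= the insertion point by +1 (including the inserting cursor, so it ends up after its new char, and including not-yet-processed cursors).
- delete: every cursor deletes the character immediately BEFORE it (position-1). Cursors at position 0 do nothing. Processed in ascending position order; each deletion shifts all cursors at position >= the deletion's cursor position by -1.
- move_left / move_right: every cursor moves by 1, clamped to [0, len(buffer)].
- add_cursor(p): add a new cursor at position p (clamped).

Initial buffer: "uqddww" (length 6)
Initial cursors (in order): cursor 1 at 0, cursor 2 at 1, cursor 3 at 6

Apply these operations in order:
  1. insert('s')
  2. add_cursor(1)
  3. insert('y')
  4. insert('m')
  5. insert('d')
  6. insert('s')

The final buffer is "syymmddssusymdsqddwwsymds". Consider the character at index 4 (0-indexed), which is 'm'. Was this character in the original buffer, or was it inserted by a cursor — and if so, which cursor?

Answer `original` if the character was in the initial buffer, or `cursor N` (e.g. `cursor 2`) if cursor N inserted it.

Answer: cursor 4

Derivation:
After op 1 (insert('s')): buffer="susqddwws" (len 9), cursors c1@1 c2@3 c3@9, authorship 1.2.....3
After op 2 (add_cursor(1)): buffer="susqddwws" (len 9), cursors c1@1 c4@1 c2@3 c3@9, authorship 1.2.....3
After op 3 (insert('y')): buffer="syyusyqddwwsy" (len 13), cursors c1@3 c4@3 c2@6 c3@13, authorship 114.22.....33
After op 4 (insert('m')): buffer="syymmusymqddwwsym" (len 17), cursors c1@5 c4@5 c2@9 c3@17, authorship 11414.222.....333
After op 5 (insert('d')): buffer="syymmddusymdqddwwsymd" (len 21), cursors c1@7 c4@7 c2@12 c3@21, authorship 1141414.2222.....3333
After op 6 (insert('s')): buffer="syymmddssusymdsqddwwsymds" (len 25), cursors c1@9 c4@9 c2@15 c3@25, authorship 114141414.22222.....33333
Authorship (.=original, N=cursor N): 1 1 4 1 4 1 4 1 4 . 2 2 2 2 2 . . . . . 3 3 3 3 3
Index 4: author = 4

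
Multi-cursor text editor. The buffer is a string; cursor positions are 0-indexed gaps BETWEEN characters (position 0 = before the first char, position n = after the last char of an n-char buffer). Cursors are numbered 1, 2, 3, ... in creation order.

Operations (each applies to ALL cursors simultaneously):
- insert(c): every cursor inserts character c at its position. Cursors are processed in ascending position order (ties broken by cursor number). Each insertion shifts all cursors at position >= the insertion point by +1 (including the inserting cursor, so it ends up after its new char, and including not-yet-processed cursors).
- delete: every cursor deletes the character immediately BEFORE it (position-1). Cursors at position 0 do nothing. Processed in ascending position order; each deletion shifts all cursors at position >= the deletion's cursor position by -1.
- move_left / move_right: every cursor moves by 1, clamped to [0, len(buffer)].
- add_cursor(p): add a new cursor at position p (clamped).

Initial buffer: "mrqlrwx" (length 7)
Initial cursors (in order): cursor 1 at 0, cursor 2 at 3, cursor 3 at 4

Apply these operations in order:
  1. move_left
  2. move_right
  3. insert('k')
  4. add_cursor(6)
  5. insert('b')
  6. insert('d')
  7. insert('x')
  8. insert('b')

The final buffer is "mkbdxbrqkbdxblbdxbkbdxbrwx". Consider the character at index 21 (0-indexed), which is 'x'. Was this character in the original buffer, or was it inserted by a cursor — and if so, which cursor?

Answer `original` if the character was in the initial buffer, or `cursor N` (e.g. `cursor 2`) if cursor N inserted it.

Answer: cursor 3

Derivation:
After op 1 (move_left): buffer="mrqlrwx" (len 7), cursors c1@0 c2@2 c3@3, authorship .......
After op 2 (move_right): buffer="mrqlrwx" (len 7), cursors c1@1 c2@3 c3@4, authorship .......
After op 3 (insert('k')): buffer="mkrqklkrwx" (len 10), cursors c1@2 c2@5 c3@7, authorship .1..2.3...
After op 4 (add_cursor(6)): buffer="mkrqklkrwx" (len 10), cursors c1@2 c2@5 c4@6 c3@7, authorship .1..2.3...
After op 5 (insert('b')): buffer="mkbrqkblbkbrwx" (len 14), cursors c1@3 c2@7 c4@9 c3@11, authorship .11..22.433...
After op 6 (insert('d')): buffer="mkbdrqkbdlbdkbdrwx" (len 18), cursors c1@4 c2@9 c4@12 c3@15, authorship .111..222.44333...
After op 7 (insert('x')): buffer="mkbdxrqkbdxlbdxkbdxrwx" (len 22), cursors c1@5 c2@11 c4@15 c3@19, authorship .1111..2222.4443333...
After op 8 (insert('b')): buffer="mkbdxbrqkbdxblbdxbkbdxbrwx" (len 26), cursors c1@6 c2@13 c4@18 c3@23, authorship .11111..22222.444433333...
Authorship (.=original, N=cursor N): . 1 1 1 1 1 . . 2 2 2 2 2 . 4 4 4 4 3 3 3 3 3 . . .
Index 21: author = 3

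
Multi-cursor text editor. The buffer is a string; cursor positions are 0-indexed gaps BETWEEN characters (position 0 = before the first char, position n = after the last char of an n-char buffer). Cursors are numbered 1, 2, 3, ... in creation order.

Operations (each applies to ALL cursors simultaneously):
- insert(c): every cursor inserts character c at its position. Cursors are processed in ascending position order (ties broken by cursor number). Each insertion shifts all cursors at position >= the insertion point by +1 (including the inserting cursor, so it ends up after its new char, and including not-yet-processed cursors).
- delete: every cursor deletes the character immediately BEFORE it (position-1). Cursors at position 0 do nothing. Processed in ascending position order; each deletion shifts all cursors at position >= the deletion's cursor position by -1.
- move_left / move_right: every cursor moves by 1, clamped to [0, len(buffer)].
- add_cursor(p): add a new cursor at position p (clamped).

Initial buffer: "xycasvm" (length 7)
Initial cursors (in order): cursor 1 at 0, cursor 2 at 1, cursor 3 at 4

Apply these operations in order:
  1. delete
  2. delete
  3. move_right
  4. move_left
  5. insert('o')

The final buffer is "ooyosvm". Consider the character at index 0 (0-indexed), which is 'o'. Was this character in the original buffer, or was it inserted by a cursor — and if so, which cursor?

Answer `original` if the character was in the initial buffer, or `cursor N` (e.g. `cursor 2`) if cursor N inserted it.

Answer: cursor 1

Derivation:
After op 1 (delete): buffer="ycsvm" (len 5), cursors c1@0 c2@0 c3@2, authorship .....
After op 2 (delete): buffer="ysvm" (len 4), cursors c1@0 c2@0 c3@1, authorship ....
After op 3 (move_right): buffer="ysvm" (len 4), cursors c1@1 c2@1 c3@2, authorship ....
After op 4 (move_left): buffer="ysvm" (len 4), cursors c1@0 c2@0 c3@1, authorship ....
After op 5 (insert('o')): buffer="ooyosvm" (len 7), cursors c1@2 c2@2 c3@4, authorship 12.3...
Authorship (.=original, N=cursor N): 1 2 . 3 . . .
Index 0: author = 1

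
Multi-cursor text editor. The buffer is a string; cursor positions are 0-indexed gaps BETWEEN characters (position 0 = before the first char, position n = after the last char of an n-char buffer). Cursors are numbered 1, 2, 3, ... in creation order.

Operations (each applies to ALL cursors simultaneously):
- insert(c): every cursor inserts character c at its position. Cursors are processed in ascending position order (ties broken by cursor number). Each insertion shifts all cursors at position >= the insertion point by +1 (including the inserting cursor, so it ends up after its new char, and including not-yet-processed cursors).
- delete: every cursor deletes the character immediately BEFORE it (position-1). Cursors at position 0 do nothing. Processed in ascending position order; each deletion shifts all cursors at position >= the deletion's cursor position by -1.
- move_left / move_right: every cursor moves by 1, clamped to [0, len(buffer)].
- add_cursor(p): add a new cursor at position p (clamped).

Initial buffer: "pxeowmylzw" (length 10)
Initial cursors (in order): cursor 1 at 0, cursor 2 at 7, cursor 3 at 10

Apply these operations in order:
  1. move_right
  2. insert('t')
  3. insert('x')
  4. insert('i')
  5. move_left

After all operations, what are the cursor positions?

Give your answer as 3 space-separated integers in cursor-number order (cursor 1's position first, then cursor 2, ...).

Answer: 3 13 18

Derivation:
After op 1 (move_right): buffer="pxeowmylzw" (len 10), cursors c1@1 c2@8 c3@10, authorship ..........
After op 2 (insert('t')): buffer="ptxeowmyltzwt" (len 13), cursors c1@2 c2@10 c3@13, authorship .1.......2..3
After op 3 (insert('x')): buffer="ptxxeowmyltxzwtx" (len 16), cursors c1@3 c2@12 c3@16, authorship .11.......22..33
After op 4 (insert('i')): buffer="ptxixeowmyltxizwtxi" (len 19), cursors c1@4 c2@14 c3@19, authorship .111.......222..333
After op 5 (move_left): buffer="ptxixeowmyltxizwtxi" (len 19), cursors c1@3 c2@13 c3@18, authorship .111.......222..333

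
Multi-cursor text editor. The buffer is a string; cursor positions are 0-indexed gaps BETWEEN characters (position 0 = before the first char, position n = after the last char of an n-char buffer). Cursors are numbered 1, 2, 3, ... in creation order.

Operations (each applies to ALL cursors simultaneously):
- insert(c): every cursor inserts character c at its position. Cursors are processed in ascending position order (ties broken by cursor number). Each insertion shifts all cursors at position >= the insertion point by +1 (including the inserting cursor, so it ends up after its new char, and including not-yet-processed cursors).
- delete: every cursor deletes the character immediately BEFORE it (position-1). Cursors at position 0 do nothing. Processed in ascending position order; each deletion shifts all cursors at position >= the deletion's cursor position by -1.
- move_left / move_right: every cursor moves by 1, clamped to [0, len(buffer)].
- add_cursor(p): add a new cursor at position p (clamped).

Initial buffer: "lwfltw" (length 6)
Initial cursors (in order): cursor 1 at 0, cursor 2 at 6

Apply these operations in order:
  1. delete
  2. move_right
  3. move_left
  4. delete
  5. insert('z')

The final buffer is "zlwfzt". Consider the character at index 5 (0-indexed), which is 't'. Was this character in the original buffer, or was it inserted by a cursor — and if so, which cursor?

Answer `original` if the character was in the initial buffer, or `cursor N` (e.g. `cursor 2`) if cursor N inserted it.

Answer: original

Derivation:
After op 1 (delete): buffer="lwflt" (len 5), cursors c1@0 c2@5, authorship .....
After op 2 (move_right): buffer="lwflt" (len 5), cursors c1@1 c2@5, authorship .....
After op 3 (move_left): buffer="lwflt" (len 5), cursors c1@0 c2@4, authorship .....
After op 4 (delete): buffer="lwft" (len 4), cursors c1@0 c2@3, authorship ....
After op 5 (insert('z')): buffer="zlwfzt" (len 6), cursors c1@1 c2@5, authorship 1...2.
Authorship (.=original, N=cursor N): 1 . . . 2 .
Index 5: author = original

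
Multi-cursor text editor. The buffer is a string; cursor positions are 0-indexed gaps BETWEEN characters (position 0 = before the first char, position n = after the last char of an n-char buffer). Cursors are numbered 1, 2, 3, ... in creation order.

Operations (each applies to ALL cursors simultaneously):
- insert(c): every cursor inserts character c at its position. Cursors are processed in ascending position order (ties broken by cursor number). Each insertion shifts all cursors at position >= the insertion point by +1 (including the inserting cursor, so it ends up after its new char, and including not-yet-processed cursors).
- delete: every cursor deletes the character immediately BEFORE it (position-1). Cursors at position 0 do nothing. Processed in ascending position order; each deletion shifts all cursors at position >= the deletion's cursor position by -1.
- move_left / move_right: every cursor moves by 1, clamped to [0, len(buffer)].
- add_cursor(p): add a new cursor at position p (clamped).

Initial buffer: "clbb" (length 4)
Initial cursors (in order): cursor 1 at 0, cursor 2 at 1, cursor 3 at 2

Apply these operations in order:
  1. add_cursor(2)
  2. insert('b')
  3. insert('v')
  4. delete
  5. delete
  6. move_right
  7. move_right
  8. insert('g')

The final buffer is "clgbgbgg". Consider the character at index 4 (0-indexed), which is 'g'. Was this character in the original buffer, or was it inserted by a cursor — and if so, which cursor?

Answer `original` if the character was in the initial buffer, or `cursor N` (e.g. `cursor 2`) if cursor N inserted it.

Answer: cursor 2

Derivation:
After op 1 (add_cursor(2)): buffer="clbb" (len 4), cursors c1@0 c2@1 c3@2 c4@2, authorship ....
After op 2 (insert('b')): buffer="bcblbbbb" (len 8), cursors c1@1 c2@3 c3@6 c4@6, authorship 1.2.34..
After op 3 (insert('v')): buffer="bvcbvlbbvvbb" (len 12), cursors c1@2 c2@5 c3@10 c4@10, authorship 11.22.3434..
After op 4 (delete): buffer="bcblbbbb" (len 8), cursors c1@1 c2@3 c3@6 c4@6, authorship 1.2.34..
After op 5 (delete): buffer="clbb" (len 4), cursors c1@0 c2@1 c3@2 c4@2, authorship ....
After op 6 (move_right): buffer="clbb" (len 4), cursors c1@1 c2@2 c3@3 c4@3, authorship ....
After op 7 (move_right): buffer="clbb" (len 4), cursors c1@2 c2@3 c3@4 c4@4, authorship ....
After op 8 (insert('g')): buffer="clgbgbgg" (len 8), cursors c1@3 c2@5 c3@8 c4@8, authorship ..1.2.34
Authorship (.=original, N=cursor N): . . 1 . 2 . 3 4
Index 4: author = 2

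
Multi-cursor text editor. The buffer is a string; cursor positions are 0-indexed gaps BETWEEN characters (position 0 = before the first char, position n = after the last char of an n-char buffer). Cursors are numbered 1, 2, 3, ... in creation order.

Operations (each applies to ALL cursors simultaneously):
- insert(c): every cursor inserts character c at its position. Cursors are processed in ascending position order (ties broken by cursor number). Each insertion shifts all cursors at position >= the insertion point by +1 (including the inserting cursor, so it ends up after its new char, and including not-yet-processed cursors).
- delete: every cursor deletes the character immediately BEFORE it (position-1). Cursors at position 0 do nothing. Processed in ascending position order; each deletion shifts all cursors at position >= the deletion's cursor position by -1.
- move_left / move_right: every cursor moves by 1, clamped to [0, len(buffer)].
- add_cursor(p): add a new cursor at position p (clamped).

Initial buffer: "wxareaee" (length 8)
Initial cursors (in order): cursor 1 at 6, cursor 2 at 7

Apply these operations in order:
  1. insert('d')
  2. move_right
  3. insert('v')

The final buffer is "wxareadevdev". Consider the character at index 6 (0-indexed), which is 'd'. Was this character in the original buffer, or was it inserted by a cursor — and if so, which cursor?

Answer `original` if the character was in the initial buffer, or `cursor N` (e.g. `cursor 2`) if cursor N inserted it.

After op 1 (insert('d')): buffer="wxareadede" (len 10), cursors c1@7 c2@9, authorship ......1.2.
After op 2 (move_right): buffer="wxareadede" (len 10), cursors c1@8 c2@10, authorship ......1.2.
After op 3 (insert('v')): buffer="wxareadevdev" (len 12), cursors c1@9 c2@12, authorship ......1.12.2
Authorship (.=original, N=cursor N): . . . . . . 1 . 1 2 . 2
Index 6: author = 1

Answer: cursor 1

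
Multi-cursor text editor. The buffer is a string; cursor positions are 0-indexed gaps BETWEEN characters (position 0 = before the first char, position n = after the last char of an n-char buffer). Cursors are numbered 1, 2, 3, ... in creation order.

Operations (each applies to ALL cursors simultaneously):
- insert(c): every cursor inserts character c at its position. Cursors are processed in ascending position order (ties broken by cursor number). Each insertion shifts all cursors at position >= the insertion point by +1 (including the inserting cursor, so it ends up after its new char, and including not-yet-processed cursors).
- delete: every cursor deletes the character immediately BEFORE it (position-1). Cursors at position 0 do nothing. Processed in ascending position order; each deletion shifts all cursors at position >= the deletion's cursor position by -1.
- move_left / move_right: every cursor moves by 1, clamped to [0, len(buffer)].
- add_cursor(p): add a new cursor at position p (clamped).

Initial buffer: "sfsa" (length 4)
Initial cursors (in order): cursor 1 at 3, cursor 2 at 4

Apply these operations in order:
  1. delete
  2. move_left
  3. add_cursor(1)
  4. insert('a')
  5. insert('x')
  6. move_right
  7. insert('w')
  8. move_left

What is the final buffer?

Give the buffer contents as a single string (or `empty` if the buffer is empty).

After op 1 (delete): buffer="sf" (len 2), cursors c1@2 c2@2, authorship ..
After op 2 (move_left): buffer="sf" (len 2), cursors c1@1 c2@1, authorship ..
After op 3 (add_cursor(1)): buffer="sf" (len 2), cursors c1@1 c2@1 c3@1, authorship ..
After op 4 (insert('a')): buffer="saaaf" (len 5), cursors c1@4 c2@4 c3@4, authorship .123.
After op 5 (insert('x')): buffer="saaaxxxf" (len 8), cursors c1@7 c2@7 c3@7, authorship .123123.
After op 6 (move_right): buffer="saaaxxxf" (len 8), cursors c1@8 c2@8 c3@8, authorship .123123.
After op 7 (insert('w')): buffer="saaaxxxfwww" (len 11), cursors c1@11 c2@11 c3@11, authorship .123123.123
After op 8 (move_left): buffer="saaaxxxfwww" (len 11), cursors c1@10 c2@10 c3@10, authorship .123123.123

Answer: saaaxxxfwww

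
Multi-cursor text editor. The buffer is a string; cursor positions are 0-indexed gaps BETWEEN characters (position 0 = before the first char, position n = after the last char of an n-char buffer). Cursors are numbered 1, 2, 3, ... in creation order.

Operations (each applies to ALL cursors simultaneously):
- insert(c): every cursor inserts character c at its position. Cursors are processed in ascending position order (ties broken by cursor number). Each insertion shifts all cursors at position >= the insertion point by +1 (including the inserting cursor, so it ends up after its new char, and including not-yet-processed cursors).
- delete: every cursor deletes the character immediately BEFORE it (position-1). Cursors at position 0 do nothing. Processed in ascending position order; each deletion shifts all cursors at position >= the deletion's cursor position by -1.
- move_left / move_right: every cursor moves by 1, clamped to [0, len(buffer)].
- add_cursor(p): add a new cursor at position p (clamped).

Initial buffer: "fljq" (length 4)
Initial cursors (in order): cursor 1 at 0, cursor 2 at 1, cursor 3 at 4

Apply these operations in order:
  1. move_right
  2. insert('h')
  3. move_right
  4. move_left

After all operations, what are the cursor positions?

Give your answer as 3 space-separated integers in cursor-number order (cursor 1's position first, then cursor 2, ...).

Answer: 2 4 6

Derivation:
After op 1 (move_right): buffer="fljq" (len 4), cursors c1@1 c2@2 c3@4, authorship ....
After op 2 (insert('h')): buffer="fhlhjqh" (len 7), cursors c1@2 c2@4 c3@7, authorship .1.2..3
After op 3 (move_right): buffer="fhlhjqh" (len 7), cursors c1@3 c2@5 c3@7, authorship .1.2..3
After op 4 (move_left): buffer="fhlhjqh" (len 7), cursors c1@2 c2@4 c3@6, authorship .1.2..3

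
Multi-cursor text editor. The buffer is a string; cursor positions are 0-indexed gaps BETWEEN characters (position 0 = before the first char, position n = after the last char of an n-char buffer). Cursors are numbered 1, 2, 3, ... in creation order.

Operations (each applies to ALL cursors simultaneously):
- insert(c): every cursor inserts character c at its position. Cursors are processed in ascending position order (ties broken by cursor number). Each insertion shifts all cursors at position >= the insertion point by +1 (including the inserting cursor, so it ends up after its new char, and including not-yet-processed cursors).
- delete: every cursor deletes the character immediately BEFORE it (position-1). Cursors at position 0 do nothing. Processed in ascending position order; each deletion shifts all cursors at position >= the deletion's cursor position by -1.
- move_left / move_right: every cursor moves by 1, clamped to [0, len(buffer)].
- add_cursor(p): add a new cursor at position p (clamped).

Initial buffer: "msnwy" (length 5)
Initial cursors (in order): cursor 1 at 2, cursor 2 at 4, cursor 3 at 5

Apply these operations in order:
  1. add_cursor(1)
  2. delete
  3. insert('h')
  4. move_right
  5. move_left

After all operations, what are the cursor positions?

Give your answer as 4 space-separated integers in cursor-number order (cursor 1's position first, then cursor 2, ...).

After op 1 (add_cursor(1)): buffer="msnwy" (len 5), cursors c4@1 c1@2 c2@4 c3@5, authorship .....
After op 2 (delete): buffer="n" (len 1), cursors c1@0 c4@0 c2@1 c3@1, authorship .
After op 3 (insert('h')): buffer="hhnhh" (len 5), cursors c1@2 c4@2 c2@5 c3@5, authorship 14.23
After op 4 (move_right): buffer="hhnhh" (len 5), cursors c1@3 c4@3 c2@5 c3@5, authorship 14.23
After op 5 (move_left): buffer="hhnhh" (len 5), cursors c1@2 c4@2 c2@4 c3@4, authorship 14.23

Answer: 2 4 4 2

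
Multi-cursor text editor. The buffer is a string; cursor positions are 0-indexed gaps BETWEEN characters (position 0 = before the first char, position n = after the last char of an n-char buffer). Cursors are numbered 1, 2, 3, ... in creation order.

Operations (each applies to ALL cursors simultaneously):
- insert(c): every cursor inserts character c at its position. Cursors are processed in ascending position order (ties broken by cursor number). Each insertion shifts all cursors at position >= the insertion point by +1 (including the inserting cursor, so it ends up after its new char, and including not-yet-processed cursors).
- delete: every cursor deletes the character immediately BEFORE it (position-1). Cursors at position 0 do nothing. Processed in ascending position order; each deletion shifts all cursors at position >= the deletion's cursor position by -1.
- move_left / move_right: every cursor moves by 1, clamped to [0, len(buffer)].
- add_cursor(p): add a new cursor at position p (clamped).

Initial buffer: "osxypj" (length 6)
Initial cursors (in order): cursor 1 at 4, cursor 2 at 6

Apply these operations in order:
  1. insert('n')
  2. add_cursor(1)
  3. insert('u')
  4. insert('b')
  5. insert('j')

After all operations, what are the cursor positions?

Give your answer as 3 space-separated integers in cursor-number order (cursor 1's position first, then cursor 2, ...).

After op 1 (insert('n')): buffer="osxynpjn" (len 8), cursors c1@5 c2@8, authorship ....1..2
After op 2 (add_cursor(1)): buffer="osxynpjn" (len 8), cursors c3@1 c1@5 c2@8, authorship ....1..2
After op 3 (insert('u')): buffer="ousxynupjnu" (len 11), cursors c3@2 c1@7 c2@11, authorship .3...11..22
After op 4 (insert('b')): buffer="oubsxynubpjnub" (len 14), cursors c3@3 c1@9 c2@14, authorship .33...111..222
After op 5 (insert('j')): buffer="oubjsxynubjpjnubj" (len 17), cursors c3@4 c1@11 c2@17, authorship .333...1111..2222

Answer: 11 17 4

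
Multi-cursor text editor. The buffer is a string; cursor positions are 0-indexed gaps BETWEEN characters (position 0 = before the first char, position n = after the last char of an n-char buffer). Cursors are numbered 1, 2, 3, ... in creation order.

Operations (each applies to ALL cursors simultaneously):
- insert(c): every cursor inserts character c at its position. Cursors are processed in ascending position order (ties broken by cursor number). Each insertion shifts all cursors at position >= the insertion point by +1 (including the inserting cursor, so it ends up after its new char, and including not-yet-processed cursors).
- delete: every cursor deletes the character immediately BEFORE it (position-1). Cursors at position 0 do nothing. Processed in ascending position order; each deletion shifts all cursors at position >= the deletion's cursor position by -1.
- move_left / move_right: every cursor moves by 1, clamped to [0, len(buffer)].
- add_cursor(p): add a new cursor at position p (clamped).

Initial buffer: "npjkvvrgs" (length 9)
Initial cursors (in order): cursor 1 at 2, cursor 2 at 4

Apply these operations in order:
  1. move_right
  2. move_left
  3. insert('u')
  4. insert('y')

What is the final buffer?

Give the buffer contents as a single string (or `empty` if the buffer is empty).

Answer: npuyjkuyvvrgs

Derivation:
After op 1 (move_right): buffer="npjkvvrgs" (len 9), cursors c1@3 c2@5, authorship .........
After op 2 (move_left): buffer="npjkvvrgs" (len 9), cursors c1@2 c2@4, authorship .........
After op 3 (insert('u')): buffer="npujkuvvrgs" (len 11), cursors c1@3 c2@6, authorship ..1..2.....
After op 4 (insert('y')): buffer="npuyjkuyvvrgs" (len 13), cursors c1@4 c2@8, authorship ..11..22.....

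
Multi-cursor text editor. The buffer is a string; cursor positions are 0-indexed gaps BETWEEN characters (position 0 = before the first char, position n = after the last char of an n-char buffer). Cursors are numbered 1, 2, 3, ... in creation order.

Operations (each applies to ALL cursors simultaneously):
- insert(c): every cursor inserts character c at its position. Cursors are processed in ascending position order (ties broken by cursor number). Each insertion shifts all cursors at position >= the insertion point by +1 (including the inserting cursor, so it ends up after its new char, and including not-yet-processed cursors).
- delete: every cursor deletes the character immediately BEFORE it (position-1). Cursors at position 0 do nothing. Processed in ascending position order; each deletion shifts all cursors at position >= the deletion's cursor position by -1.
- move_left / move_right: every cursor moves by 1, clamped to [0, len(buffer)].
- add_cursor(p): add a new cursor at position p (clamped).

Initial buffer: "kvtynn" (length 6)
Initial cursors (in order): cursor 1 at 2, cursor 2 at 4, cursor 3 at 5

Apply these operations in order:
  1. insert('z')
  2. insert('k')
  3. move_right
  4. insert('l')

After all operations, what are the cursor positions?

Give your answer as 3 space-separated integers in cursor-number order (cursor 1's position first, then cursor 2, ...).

Answer: 6 11 15

Derivation:
After op 1 (insert('z')): buffer="kvztyznzn" (len 9), cursors c1@3 c2@6 c3@8, authorship ..1..2.3.
After op 2 (insert('k')): buffer="kvzktyzknzkn" (len 12), cursors c1@4 c2@8 c3@11, authorship ..11..22.33.
After op 3 (move_right): buffer="kvzktyzknzkn" (len 12), cursors c1@5 c2@9 c3@12, authorship ..11..22.33.
After op 4 (insert('l')): buffer="kvzktlyzknlzknl" (len 15), cursors c1@6 c2@11 c3@15, authorship ..11.1.22.233.3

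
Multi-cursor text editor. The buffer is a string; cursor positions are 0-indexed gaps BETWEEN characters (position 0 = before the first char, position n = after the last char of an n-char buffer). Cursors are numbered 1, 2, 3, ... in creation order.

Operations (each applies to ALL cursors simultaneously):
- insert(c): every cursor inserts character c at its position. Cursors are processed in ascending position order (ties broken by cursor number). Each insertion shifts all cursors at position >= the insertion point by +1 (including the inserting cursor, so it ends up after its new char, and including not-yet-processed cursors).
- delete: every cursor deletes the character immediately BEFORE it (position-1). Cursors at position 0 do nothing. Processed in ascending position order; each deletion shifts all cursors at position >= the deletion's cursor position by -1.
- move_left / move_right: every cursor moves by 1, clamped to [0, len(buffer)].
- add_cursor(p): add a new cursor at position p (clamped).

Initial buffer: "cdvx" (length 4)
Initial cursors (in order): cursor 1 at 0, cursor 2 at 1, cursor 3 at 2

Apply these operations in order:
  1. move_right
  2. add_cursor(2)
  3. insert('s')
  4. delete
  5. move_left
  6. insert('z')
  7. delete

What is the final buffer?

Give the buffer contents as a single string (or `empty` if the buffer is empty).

Answer: cdvx

Derivation:
After op 1 (move_right): buffer="cdvx" (len 4), cursors c1@1 c2@2 c3@3, authorship ....
After op 2 (add_cursor(2)): buffer="cdvx" (len 4), cursors c1@1 c2@2 c4@2 c3@3, authorship ....
After op 3 (insert('s')): buffer="csdssvsx" (len 8), cursors c1@2 c2@5 c4@5 c3@7, authorship .1.24.3.
After op 4 (delete): buffer="cdvx" (len 4), cursors c1@1 c2@2 c4@2 c3@3, authorship ....
After op 5 (move_left): buffer="cdvx" (len 4), cursors c1@0 c2@1 c4@1 c3@2, authorship ....
After op 6 (insert('z')): buffer="zczzdzvx" (len 8), cursors c1@1 c2@4 c4@4 c3@6, authorship 1.24.3..
After op 7 (delete): buffer="cdvx" (len 4), cursors c1@0 c2@1 c4@1 c3@2, authorship ....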